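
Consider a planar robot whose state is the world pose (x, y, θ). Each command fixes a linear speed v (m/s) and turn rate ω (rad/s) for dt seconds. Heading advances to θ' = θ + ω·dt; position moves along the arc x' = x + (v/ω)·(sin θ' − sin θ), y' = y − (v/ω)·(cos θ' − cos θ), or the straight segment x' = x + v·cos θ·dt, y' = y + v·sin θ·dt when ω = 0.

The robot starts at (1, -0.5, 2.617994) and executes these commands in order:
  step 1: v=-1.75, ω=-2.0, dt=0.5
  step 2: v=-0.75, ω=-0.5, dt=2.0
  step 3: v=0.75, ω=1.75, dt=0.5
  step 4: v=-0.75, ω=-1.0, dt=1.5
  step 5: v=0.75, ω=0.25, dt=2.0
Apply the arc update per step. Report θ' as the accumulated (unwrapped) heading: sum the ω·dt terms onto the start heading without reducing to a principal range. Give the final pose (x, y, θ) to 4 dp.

step 1: θ'=1.6180 (R=0.8750) → pose (1.4365, -1.2165, 1.6180)
step 2: θ'=0.6180 (R=1.5000) → pose (0.8073, -2.5098, 0.6180)
step 3: θ'=1.4930 (R=0.4286) → pose (0.9863, -2.1938, 1.4930)
step 4: θ'=-0.0070 (R=0.7500) → pose (0.2333, -2.8855, -0.0070)
step 5: θ'=0.4930 (R=3.0000) → pose (1.6741, -2.5284, 0.4930)

(1.6741, -2.5284, 0.4930)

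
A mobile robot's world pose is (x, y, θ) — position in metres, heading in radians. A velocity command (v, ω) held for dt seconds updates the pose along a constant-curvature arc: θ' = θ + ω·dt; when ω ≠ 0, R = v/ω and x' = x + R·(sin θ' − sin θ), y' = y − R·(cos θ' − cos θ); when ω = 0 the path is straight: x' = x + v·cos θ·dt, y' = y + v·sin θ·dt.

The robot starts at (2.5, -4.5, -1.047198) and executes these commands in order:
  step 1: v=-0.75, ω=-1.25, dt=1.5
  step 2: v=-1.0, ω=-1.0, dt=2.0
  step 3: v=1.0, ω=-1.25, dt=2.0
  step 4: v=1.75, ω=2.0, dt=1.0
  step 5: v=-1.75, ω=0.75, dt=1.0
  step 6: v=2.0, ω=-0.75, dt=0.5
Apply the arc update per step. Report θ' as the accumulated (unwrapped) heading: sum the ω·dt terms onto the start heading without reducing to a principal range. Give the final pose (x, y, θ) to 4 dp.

(6.6364, -5.4655, -5.0472)

step 1: θ'=-2.9222 (R=0.6000) → pose (2.8890, -3.6144, -2.9222)
step 2: θ'=-4.9222 (R=1.0000) → pose (4.0847, -4.7987, -4.9222)
step 3: θ'=-7.4222 (R=-0.8000) → pose (5.5938, -4.6305, -7.4222)
step 4: θ'=-5.4222 (R=0.8750) → pose (7.0521, -4.8346, -5.4222)
step 5: θ'=-4.6722 (R=-2.3333) → pose (6.4905, -6.4489, -4.6722)
step 6: θ'=-5.0472 (R=-2.6667) → pose (6.6364, -5.4655, -5.0472)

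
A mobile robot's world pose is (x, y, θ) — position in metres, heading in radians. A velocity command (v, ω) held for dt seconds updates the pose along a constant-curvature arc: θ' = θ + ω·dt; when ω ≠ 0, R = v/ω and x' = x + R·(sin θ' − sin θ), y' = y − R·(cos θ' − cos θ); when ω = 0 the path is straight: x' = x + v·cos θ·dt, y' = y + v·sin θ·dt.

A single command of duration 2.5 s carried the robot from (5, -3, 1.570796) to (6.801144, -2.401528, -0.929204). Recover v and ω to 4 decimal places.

v = 1.0000, ω = -1.0000

Δθ = -0.929204 − 1.570796 = -2.500000
ω = Δθ/dt = -2.500000/2.5 = -1.0000
R = Δx/(sin θ' − sin θ) = -1.0000
v = R·ω = -1.0000·-1.0000 = 1.0000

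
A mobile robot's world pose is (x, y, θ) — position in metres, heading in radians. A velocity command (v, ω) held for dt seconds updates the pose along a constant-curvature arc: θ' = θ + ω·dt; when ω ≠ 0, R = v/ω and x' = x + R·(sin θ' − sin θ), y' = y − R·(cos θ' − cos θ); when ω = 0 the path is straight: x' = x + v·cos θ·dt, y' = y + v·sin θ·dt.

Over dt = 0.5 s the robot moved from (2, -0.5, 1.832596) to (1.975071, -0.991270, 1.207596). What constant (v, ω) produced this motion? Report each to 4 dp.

Δθ = 1.207596 − 1.832596 = -0.625000
ω = Δθ/dt = -0.625000/0.5 = -1.2500
R = −Δy/(cos θ' − cos θ) = 0.8000
v = R·ω = 0.8000·-1.2500 = -1.0000

v = -1.0000, ω = -1.2500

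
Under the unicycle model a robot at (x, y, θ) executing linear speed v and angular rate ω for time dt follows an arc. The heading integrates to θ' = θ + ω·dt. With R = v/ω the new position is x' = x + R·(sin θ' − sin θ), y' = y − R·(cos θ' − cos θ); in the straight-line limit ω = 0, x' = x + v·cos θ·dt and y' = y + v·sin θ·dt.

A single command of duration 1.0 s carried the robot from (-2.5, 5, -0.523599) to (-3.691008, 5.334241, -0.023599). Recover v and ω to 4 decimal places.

v = -1.2500, ω = 0.5000

Δθ = -0.023599 − -0.523599 = 0.500000
ω = Δθ/dt = 0.500000/1.0 = 0.5000
R = Δx/(sin θ' − sin θ) = -2.5000
v = R·ω = -2.5000·0.5000 = -1.2500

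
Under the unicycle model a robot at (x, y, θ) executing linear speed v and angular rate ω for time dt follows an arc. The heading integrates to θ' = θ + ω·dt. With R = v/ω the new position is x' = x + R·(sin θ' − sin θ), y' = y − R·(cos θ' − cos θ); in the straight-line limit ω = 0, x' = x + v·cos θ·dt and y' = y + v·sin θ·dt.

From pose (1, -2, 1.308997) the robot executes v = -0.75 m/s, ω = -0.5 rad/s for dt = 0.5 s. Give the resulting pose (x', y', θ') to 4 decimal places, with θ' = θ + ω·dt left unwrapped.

(0.8589, -2.3464, 1.0590)

θ' = 1.3090 + -0.5·0.5 = 1.0590
R = v/ω = -0.75/-0.5 = 1.5000
x' = 1 + 1.5000·(sin 1.0590 − sin 1.3090) = 0.8589
y' = -2 − 1.5000·(cos 1.0590 − cos 1.3090) = -2.3464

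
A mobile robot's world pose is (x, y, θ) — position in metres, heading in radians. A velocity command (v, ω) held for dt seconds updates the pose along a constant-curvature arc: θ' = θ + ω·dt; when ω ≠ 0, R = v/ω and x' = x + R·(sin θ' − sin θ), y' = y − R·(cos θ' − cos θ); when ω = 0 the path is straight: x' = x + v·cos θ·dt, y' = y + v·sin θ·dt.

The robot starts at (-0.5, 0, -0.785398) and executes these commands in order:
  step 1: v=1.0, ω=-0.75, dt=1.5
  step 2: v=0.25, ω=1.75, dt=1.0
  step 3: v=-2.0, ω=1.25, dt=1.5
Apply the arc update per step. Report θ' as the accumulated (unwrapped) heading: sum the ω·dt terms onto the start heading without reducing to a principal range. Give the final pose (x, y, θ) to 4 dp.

step 1: θ'=-1.9104 (R=-1.3333) → pose (-0.1856, -1.3870, -1.9104)
step 2: θ'=-0.1604 (R=0.1429) → pose (-0.0737, -1.5756, -0.1604)
step 3: θ'=1.7146 (R=-1.6000) → pose (-1.9128, -3.3843, 1.7146)

(-1.9128, -3.3843, 1.7146)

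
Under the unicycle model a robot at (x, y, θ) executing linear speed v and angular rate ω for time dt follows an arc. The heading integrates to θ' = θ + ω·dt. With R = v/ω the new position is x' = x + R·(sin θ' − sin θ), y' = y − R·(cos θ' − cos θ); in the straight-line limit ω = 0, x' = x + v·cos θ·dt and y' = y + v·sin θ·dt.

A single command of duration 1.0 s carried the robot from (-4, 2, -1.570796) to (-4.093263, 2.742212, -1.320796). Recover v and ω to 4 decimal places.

Δθ = -1.320796 − -1.570796 = 0.250000
ω = Δθ/dt = 0.250000/1.0 = 0.2500
R = −Δy/(cos θ' − cos θ) = -3.0000
v = R·ω = -3.0000·0.2500 = -0.7500

v = -0.7500, ω = 0.2500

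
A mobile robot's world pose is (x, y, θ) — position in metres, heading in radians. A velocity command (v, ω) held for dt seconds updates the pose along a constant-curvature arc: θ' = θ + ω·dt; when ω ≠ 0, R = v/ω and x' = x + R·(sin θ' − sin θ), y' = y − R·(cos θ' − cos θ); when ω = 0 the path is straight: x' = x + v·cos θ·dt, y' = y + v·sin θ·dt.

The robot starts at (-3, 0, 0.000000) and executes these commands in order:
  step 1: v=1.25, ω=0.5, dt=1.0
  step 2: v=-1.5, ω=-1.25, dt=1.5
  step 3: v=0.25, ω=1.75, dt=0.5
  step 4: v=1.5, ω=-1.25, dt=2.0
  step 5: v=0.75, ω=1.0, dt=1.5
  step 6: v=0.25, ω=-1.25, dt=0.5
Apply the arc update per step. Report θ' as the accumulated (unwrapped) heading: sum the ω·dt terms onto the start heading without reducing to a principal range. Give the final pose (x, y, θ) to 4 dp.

(-4.5599, -2.1279, -2.1250)

step 1: θ'=0.5000 (R=2.5000) → pose (-1.8014, 0.3060, 0.5000)
step 2: θ'=-1.3750 (R=1.2000) → pose (-3.5538, 1.1257, -1.3750)
step 3: θ'=-0.5000 (R=0.1429) → pose (-3.4822, 1.0281, -0.5000)
step 4: θ'=-3.0000 (R=-1.2000) → pose (-3.8881, -1.2130, -3.0000)
step 5: θ'=-1.5000 (R=0.7500) → pose (-4.5304, -2.0085, -1.5000)
step 6: θ'=-2.1250 (R=-0.2000) → pose (-4.5599, -2.1279, -2.1250)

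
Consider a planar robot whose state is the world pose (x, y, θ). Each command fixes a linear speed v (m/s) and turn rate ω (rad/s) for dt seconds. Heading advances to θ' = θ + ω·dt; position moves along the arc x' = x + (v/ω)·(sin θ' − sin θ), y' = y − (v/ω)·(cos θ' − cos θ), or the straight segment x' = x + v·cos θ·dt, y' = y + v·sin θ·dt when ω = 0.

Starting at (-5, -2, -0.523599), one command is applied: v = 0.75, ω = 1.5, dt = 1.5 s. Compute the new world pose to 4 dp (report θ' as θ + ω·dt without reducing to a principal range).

(-4.2560, -1.4895, 1.7264)

θ' = -0.5236 + 1.5·1.5 = 1.7264
R = v/ω = 0.75/1.5 = 0.5000
x' = -5 + 0.5000·(sin 1.7264 − sin -0.5236) = -4.2560
y' = -2 − 0.5000·(cos 1.7264 − cos -0.5236) = -1.4895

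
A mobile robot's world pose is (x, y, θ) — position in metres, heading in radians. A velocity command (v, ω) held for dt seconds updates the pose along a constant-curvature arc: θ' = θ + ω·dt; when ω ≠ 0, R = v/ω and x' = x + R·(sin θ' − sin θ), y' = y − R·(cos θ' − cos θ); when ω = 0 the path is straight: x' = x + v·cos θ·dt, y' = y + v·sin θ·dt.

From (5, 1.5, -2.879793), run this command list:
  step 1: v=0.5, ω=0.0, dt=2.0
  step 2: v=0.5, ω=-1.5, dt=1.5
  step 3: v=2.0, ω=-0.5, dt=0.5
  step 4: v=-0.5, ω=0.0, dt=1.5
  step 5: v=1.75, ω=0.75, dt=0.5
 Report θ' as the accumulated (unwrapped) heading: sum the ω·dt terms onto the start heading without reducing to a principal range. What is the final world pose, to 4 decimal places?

step 1: θ'=-2.8798 (straight) → pose (4.0341, 1.2412, -2.8798)
step 2: θ'=-5.1298 (R=-0.3333) → pose (3.6431, 1.6983, -5.1298)
step 3: θ'=-5.3798 (R=-4.0000) → pose (4.1579, 2.5525, -5.3798)
step 4: θ'=-5.3798 (straight) → pose (3.6937, 1.9635, -5.3798)
step 5: θ'=-5.0048 (R=2.3333) → pose (4.0953, 2.7351, -5.0048)

(4.0953, 2.7351, -5.0048)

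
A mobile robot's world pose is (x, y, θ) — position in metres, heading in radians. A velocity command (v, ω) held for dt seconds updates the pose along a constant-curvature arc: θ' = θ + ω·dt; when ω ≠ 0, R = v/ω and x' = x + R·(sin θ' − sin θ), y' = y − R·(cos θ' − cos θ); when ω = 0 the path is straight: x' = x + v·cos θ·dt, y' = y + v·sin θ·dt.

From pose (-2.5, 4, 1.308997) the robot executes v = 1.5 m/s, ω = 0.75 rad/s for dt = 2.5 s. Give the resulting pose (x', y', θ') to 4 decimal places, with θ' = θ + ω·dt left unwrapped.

(-4.5166, 6.5158, 3.1840)

θ' = 1.3090 + 0.75·2.5 = 3.1840
R = v/ω = 1.5/0.75 = 2.0000
x' = -2.5 + 2.0000·(sin 3.1840 − sin 1.3090) = -4.5166
y' = 4 − 2.0000·(cos 3.1840 − cos 1.3090) = 6.5158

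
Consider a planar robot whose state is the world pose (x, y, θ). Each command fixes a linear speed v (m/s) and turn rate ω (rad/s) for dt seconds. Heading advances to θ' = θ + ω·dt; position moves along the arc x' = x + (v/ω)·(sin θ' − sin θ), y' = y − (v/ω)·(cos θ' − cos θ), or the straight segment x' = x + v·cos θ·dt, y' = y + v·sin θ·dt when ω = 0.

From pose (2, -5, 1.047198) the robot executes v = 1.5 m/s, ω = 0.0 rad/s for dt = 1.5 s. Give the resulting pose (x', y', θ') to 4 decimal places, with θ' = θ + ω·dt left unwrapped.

θ' = 1.0472 + 0.0·1.5 = 1.0472
ω = 0 → straight: x' = 2 + 1.5·cos(1.0472)·1.5 = 3.1250
y' = -5 + 1.5·sin(1.0472)·1.5 = -3.0514

(3.1250, -3.0514, 1.0472)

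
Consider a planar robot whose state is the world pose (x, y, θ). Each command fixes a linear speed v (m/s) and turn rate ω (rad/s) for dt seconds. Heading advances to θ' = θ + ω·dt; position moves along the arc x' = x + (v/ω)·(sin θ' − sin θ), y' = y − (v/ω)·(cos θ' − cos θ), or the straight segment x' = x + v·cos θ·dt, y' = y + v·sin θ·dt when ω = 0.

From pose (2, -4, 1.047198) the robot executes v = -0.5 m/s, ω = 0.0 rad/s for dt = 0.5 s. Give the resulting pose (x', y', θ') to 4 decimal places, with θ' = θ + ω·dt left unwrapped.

θ' = 1.0472 + 0.0·0.5 = 1.0472
ω = 0 → straight: x' = 2 + -0.5·cos(1.0472)·0.5 = 1.8750
y' = -4 + -0.5·sin(1.0472)·0.5 = -4.2165

(1.8750, -4.2165, 1.0472)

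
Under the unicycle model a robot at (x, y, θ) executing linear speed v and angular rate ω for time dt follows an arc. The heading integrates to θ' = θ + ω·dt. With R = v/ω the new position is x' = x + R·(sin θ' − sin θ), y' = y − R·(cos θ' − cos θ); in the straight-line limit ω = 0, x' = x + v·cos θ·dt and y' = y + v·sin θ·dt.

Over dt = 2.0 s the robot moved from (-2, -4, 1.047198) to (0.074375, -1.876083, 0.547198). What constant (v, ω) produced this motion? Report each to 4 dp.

Δθ = 0.547198 − 1.047198 = -0.500000
ω = Δθ/dt = -0.500000/2.0 = -0.2500
R = −Δy/(cos θ' − cos θ) = -6.0000
v = R·ω = -6.0000·-0.2500 = 1.5000

v = 1.5000, ω = -0.2500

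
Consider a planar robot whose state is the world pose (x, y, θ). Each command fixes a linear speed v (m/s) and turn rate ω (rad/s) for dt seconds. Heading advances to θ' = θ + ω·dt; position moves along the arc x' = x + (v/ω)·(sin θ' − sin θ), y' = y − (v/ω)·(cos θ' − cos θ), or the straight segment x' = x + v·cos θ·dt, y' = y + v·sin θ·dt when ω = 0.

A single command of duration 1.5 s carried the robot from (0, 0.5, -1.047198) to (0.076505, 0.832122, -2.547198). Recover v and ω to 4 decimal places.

v = -0.2500, ω = -1.0000

Δθ = -2.547198 − -1.047198 = -1.500000
ω = Δθ/dt = -1.500000/1.5 = -1.0000
R = −Δy/(cos θ' − cos θ) = 0.2500
v = R·ω = 0.2500·-1.0000 = -0.2500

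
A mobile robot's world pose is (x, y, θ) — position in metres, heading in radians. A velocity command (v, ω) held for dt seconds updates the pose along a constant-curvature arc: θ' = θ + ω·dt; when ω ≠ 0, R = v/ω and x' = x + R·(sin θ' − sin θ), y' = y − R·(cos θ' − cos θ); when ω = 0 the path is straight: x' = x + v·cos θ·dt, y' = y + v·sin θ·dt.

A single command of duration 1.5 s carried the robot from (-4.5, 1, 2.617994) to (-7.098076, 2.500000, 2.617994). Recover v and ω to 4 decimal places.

v = 2.0000, ω = 0.0000

Δθ = 2.617994 − 2.617994 = 0.000000
ω = Δθ/dt = 0.000000/1.5 = 0.0000
ω = 0 → v = (Δx·cos θ + Δy·sin θ)/dt = 2.0000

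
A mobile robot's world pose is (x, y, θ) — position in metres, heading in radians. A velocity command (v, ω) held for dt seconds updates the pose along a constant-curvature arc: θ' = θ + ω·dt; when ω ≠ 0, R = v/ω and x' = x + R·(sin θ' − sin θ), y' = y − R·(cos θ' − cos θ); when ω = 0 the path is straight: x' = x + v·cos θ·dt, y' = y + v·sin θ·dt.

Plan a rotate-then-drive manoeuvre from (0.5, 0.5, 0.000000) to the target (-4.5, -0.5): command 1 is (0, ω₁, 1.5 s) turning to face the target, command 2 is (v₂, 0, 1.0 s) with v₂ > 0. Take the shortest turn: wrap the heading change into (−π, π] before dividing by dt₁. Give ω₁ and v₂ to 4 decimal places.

heading to target = atan2(-0.5−0.5, -4.5−0.5) = -2.9442
Δθ = wrap(-2.9442 − 0.0000) = -2.9442; ω₁ = Δθ/dt₁ = -1.9628
distance = √((-4.5−0.5)² + (-0.5−0.5)²) = 5.0990; v₂ = distance/dt₂ = 5.0990

ω₁ = -1.9628, v₂ = 5.0990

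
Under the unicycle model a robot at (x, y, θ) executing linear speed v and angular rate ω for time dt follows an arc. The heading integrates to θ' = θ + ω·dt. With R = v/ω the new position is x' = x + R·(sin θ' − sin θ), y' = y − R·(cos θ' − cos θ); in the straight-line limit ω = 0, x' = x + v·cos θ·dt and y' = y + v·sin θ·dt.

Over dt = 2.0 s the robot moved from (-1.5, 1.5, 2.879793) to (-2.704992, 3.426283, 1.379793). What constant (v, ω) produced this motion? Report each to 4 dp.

v = 1.2500, ω = -0.7500

Δθ = 1.379793 − 2.879793 = -1.500000
ω = Δθ/dt = -1.500000/2.0 = -0.7500
R = −Δy/(cos θ' − cos θ) = -1.6667
v = R·ω = -1.6667·-0.7500 = 1.2500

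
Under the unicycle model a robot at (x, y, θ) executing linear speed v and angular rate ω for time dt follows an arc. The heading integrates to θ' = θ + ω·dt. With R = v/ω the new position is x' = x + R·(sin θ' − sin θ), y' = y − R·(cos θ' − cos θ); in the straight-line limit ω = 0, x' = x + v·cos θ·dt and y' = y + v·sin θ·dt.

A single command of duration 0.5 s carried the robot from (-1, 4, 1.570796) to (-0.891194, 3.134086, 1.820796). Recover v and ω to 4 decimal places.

Δθ = 1.820796 − 1.570796 = 0.250000
ω = Δθ/dt = 0.250000/0.5 = 0.5000
R = −Δy/(cos θ' − cos θ) = -3.5000
v = R·ω = -3.5000·0.5000 = -1.7500

v = -1.7500, ω = 0.5000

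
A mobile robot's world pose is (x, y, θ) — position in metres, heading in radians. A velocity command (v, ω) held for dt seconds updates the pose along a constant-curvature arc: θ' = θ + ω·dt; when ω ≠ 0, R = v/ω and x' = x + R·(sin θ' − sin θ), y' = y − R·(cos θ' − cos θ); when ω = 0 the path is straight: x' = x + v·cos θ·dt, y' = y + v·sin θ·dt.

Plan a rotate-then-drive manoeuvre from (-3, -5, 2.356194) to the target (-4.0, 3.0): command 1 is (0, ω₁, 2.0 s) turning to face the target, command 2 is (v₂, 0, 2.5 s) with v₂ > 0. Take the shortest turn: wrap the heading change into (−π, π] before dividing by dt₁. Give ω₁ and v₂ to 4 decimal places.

ω₁ = -0.3305, v₂ = 3.2249

heading to target = atan2(3−-5, -4−-3) = 1.6952
Δθ = wrap(1.6952 − 2.3562) = -0.6610; ω₁ = Δθ/dt₁ = -0.3305
distance = √((-4−-3)² + (3−-5)²) = 8.0623; v₂ = distance/dt₂ = 3.2249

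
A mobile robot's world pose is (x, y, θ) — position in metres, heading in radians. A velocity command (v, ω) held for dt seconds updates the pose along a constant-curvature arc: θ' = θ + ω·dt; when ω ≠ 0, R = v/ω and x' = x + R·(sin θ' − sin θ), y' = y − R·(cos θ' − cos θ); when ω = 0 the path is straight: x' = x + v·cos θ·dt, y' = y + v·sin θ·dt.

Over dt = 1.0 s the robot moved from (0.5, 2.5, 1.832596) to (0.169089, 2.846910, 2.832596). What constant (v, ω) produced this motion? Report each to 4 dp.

Δθ = 2.832596 − 1.832596 = 1.000000
ω = Δθ/dt = 1.000000/1.0 = 1.0000
R = −Δy/(cos θ' − cos θ) = 0.5000
v = R·ω = 0.5000·1.0000 = 0.5000

v = 0.5000, ω = 1.0000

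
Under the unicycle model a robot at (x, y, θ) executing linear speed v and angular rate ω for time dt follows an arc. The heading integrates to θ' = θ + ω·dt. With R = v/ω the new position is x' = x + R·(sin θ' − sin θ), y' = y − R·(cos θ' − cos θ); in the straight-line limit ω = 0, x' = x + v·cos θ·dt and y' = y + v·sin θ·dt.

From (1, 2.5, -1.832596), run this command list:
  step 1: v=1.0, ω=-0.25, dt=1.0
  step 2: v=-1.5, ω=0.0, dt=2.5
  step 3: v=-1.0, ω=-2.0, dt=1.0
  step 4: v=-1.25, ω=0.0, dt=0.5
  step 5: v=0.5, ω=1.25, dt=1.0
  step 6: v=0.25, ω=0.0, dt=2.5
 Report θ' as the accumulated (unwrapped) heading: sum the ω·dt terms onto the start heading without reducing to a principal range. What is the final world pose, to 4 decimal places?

step 1: θ'=-2.0826 (R=-4.0000) → pose (0.6238, 1.5763, -2.0826)
step 2: θ'=-2.0826 (straight) → pose (2.4603, 4.8458, -2.0826)
step 3: θ'=-4.0826 (R=0.5000) → pose (3.3003, 4.8954, -4.0826)
step 4: θ'=-4.0826 (straight) → pose (3.6684, 4.3903, -4.0826)
step 5: θ'=-2.8326 (R=0.4000) → pose (3.2235, 4.5358, -2.8326)
step 6: θ'=-2.8326 (straight) → pose (2.6281, 4.3457, -2.8326)

(2.6281, 4.3457, -2.8326)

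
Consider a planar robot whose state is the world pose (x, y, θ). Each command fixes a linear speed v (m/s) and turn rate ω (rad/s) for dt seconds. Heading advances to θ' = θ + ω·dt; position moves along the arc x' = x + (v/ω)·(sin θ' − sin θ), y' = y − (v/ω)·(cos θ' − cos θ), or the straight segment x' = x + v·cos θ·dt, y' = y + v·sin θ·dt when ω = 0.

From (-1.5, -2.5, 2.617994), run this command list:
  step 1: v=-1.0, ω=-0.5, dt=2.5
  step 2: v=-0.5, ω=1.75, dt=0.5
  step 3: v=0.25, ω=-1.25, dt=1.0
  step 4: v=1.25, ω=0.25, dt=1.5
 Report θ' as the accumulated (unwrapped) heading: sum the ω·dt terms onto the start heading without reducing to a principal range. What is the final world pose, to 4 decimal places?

(0.2135, -2.9127, 1.3680)

step 1: θ'=1.3680 (R=2.0000) → pose (-0.5410, -4.6349, 1.3680)
step 2: θ'=2.2430 (R=-0.2857) → pose (-0.4847, -4.8703, 2.2430)
step 3: θ'=0.9930 (R=-0.2000) → pose (-0.4957, -4.6366, 0.9930)
step 4: θ'=1.3680 (R=5.0000) → pose (0.2135, -2.9127, 1.3680)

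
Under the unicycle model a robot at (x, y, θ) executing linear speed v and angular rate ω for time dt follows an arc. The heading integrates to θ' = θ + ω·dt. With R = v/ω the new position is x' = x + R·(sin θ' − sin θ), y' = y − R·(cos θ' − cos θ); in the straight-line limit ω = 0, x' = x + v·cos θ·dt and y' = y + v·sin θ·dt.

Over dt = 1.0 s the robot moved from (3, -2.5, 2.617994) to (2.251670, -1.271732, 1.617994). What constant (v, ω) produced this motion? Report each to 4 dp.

v = 1.5000, ω = -1.0000

Δθ = 1.617994 − 2.617994 = -1.000000
ω = Δθ/dt = -1.000000/1.0 = -1.0000
R = −Δy/(cos θ' − cos θ) = -1.5000
v = R·ω = -1.5000·-1.0000 = 1.5000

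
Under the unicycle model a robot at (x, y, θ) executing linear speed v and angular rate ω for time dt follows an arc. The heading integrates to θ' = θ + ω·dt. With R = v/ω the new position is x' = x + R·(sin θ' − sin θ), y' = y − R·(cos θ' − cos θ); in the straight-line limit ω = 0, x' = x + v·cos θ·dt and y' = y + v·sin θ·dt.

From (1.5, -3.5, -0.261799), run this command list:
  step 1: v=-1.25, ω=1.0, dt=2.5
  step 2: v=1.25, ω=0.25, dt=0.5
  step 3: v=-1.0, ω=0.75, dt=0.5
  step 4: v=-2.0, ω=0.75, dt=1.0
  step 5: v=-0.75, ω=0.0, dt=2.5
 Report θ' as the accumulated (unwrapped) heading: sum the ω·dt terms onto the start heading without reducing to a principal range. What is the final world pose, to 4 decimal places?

(3.9072, -4.7110, 3.4882)

step 1: θ'=2.2382 (R=-1.2500) → pose (0.1947, -5.4811, 2.2382)
step 2: θ'=2.3632 (R=5.0000) → pose (-0.2218, -5.0156, 2.3632)
step 3: θ'=2.7382 (R=-1.3333) → pose (0.1910, -5.2925, 2.7382)
step 4: θ'=3.4882 (R=-2.6667) → pose (2.1437, -5.3480, 3.4882)
step 5: θ'=3.4882 (straight) → pose (3.9072, -4.7110, 3.4882)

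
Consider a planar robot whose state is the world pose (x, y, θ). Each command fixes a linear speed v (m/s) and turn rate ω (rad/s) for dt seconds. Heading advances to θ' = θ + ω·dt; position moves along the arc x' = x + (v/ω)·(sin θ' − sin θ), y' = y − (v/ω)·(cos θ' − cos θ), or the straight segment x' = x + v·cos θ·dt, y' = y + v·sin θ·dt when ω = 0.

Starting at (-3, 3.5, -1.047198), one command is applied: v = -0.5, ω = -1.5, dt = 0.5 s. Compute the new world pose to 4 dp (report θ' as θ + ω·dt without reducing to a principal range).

θ' = -1.0472 + -1.5·0.5 = -1.7972
R = v/ω = -0.5/-1.5 = 0.3333
x' = -3 + 0.3333·(sin -1.7972 − sin -1.0472) = -3.0362
y' = 3.5 − 0.3333·(cos -1.7972 − cos -1.0472) = 3.7415

(-3.0362, 3.7415, -1.7972)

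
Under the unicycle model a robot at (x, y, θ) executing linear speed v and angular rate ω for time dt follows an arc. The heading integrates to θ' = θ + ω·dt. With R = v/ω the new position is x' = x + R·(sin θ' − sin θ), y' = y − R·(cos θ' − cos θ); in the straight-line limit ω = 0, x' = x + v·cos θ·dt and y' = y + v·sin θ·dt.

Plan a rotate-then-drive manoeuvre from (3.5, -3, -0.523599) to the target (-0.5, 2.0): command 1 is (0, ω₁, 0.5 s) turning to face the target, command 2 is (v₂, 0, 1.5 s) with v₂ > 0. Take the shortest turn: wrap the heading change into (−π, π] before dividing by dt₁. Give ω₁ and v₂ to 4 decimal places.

heading to target = atan2(2−-3, -0.5−3.5) = 2.2455
Δθ = wrap(2.2455 − -0.5236) = 2.7691; ω₁ = Δθ/dt₁ = 5.5383
distance = √((-0.5−3.5)² + (2−-3)²) = 6.4031; v₂ = distance/dt₂ = 4.2687

ω₁ = 5.5383, v₂ = 4.2687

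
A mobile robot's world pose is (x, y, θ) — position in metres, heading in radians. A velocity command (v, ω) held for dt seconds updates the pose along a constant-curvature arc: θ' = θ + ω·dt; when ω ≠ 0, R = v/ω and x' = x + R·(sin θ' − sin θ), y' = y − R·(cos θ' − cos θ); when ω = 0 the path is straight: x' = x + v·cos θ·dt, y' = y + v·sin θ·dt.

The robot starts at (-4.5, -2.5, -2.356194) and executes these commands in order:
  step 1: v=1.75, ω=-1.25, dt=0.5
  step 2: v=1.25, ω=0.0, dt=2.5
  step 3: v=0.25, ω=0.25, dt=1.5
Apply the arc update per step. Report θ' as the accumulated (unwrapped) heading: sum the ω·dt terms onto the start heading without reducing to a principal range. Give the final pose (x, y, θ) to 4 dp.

step 1: θ'=-2.9812 (R=-1.4000) → pose (-5.2664, -2.8921, -2.9812)
step 2: θ'=-2.9812 (straight) → pose (-8.3512, -3.3912, -2.9812)
step 3: θ'=-2.6062 (R=1.0000) → pose (-8.7017, -3.5183, -2.6062)

(-8.7017, -3.5183, -2.6062)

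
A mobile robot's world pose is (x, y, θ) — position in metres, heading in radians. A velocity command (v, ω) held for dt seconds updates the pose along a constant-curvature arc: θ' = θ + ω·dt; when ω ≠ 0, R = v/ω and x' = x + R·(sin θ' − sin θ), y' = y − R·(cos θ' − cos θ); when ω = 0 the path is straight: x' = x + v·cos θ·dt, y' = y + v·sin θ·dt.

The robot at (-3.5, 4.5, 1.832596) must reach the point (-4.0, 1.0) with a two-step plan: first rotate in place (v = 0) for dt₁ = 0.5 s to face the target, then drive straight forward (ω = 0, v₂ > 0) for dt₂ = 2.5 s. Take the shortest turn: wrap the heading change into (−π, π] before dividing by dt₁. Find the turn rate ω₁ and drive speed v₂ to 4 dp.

ω₁ = 5.4758, v₂ = 1.4142

heading to target = atan2(1−4.5, -4−-3.5) = -1.7127
Δθ = wrap(-1.7127 − 1.8326) = 2.7379; ω₁ = Δθ/dt₁ = 5.4758
distance = √((-4−-3.5)² + (1−4.5)²) = 3.5355; v₂ = distance/dt₂ = 1.4142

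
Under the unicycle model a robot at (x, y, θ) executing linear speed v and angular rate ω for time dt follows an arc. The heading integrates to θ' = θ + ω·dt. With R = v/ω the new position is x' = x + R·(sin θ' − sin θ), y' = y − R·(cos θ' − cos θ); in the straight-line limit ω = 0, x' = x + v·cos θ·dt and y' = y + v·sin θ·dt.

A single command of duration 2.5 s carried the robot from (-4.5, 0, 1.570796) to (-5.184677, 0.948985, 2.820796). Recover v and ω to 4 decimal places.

v = 0.5000, ω = 0.5000

Δθ = 2.820796 − 1.570796 = 1.250000
ω = Δθ/dt = 1.250000/2.5 = 0.5000
R = −Δy/(cos θ' − cos θ) = 1.0000
v = R·ω = 1.0000·0.5000 = 0.5000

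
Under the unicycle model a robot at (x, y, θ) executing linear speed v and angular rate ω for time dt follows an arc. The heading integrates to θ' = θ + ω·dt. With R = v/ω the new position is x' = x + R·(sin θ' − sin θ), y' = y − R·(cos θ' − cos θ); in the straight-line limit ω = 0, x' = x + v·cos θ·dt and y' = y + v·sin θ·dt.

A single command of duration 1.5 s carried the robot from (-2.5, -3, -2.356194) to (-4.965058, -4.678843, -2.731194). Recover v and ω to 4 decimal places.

v = 2.0000, ω = -0.2500

Δθ = -2.731194 − -2.356194 = -0.375000
ω = Δθ/dt = -0.375000/1.5 = -0.2500
R = Δx/(sin θ' − sin θ) = -8.0000
v = R·ω = -8.0000·-0.2500 = 2.0000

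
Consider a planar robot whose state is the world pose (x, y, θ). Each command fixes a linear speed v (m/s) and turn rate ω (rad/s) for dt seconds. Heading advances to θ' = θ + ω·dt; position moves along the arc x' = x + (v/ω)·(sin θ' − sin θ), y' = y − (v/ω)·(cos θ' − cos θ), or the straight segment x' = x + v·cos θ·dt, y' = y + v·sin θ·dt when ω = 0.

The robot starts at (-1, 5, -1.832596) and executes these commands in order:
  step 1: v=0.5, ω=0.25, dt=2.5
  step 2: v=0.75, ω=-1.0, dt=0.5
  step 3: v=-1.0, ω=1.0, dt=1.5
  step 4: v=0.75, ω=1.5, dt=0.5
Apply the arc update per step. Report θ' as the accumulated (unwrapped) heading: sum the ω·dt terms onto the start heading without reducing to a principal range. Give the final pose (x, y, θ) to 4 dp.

(-1.3192, 4.5790, 0.5424)

step 1: θ'=-1.2076 (R=2.0000) → pose (-0.9377, 3.7718, -1.2076)
step 2: θ'=-1.7076 (R=-0.7500) → pose (-0.8958, 3.4031, -1.7076)
step 3: θ'=-0.2076 (R=-1.0000) → pose (-1.6803, 4.5180, -0.2076)
step 4: θ'=0.5424 (R=0.5000) → pose (-1.3192, 4.5790, 0.5424)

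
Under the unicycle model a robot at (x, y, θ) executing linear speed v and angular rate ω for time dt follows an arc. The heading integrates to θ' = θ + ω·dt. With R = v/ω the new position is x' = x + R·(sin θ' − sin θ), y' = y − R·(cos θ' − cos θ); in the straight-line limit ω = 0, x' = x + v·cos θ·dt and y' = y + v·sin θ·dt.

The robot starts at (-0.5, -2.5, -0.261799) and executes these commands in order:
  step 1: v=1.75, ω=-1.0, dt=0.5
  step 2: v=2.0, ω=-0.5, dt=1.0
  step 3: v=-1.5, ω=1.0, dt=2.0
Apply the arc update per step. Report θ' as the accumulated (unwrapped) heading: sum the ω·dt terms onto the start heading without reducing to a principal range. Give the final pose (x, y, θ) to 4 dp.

(-1.1338, -3.9487, 0.7382)

step 1: θ'=-0.7618 (R=-1.7500) → pose (0.2550, -2.9241, -0.7618)
step 2: θ'=-1.2618 (R=-4.0000) → pose (1.3046, -4.6020, -1.2618)
step 3: θ'=0.7382 (R=-1.5000) → pose (-1.1338, -3.9487, 0.7382)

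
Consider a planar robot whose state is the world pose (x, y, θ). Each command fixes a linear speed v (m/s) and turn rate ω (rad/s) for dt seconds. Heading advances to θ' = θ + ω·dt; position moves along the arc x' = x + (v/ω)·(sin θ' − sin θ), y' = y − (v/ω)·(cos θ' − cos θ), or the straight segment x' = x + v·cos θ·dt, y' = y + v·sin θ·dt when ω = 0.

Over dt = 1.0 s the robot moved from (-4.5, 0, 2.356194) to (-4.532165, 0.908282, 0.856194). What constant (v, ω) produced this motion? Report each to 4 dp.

Δθ = 0.856194 − 2.356194 = -1.500000
ω = Δθ/dt = -1.500000/1.0 = -1.5000
R = −Δy/(cos θ' − cos θ) = -0.6667
v = R·ω = -0.6667·-1.5000 = 1.0000

v = 1.0000, ω = -1.5000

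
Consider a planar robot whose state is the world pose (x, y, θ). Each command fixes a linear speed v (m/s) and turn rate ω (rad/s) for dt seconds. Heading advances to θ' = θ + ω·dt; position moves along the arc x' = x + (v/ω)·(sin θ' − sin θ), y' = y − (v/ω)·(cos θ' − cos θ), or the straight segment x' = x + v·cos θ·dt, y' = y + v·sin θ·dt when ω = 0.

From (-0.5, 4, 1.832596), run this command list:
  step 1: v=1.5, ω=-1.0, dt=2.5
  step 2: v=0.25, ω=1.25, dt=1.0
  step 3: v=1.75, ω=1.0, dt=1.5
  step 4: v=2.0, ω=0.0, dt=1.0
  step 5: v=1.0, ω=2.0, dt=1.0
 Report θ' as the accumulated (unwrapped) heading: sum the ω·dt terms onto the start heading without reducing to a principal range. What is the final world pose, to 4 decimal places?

step 1: θ'=-0.6674 (R=-1.5000) → pose (1.8773, 5.5664, -0.6674)
step 2: θ'=0.5826 (R=0.2000) → pose (2.1111, 5.5565, 0.5826)
step 3: θ'=2.0826 (R=1.7500) → pose (2.6741, 7.8748, 2.0826)
step 4: θ'=2.0826 (straight) → pose (1.6946, 9.6186, 2.0826)
step 5: θ'=4.0826 (R=0.5000) → pose (0.8546, 9.6682, 4.0826)

(0.8546, 9.6682, 4.0826)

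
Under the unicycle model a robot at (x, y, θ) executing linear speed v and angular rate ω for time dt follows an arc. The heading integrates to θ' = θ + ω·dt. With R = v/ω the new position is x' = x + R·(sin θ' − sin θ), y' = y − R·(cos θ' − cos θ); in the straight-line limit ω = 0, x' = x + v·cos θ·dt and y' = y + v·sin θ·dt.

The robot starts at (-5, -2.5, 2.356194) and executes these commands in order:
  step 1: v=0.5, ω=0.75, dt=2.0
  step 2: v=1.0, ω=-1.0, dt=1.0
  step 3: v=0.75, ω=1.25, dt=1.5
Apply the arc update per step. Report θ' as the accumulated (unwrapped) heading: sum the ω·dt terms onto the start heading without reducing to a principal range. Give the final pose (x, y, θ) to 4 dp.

(-7.6140, -3.2590, 4.7312)

step 1: θ'=3.8562 (R=0.6667) → pose (-5.9083, -2.4678, 3.8562)
step 2: θ'=2.8562 (R=-1.0000) → pose (-6.8451, -2.6720, 2.8562)
step 3: θ'=4.7312 (R=0.6000) → pose (-7.6140, -3.2590, 4.7312)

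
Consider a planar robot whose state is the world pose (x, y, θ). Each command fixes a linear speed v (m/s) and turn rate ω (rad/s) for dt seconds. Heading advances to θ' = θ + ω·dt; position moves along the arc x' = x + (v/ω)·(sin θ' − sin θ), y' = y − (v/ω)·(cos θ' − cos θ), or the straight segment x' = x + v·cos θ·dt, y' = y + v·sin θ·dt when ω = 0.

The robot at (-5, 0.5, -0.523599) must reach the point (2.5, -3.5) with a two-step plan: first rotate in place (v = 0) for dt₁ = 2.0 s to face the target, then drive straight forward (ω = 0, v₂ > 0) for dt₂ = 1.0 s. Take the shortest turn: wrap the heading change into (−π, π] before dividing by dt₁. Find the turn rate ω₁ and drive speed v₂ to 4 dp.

ω₁ = 0.0168, v₂ = 8.5000

heading to target = atan2(-3.5−0.5, 2.5−-5) = -0.4900
Δθ = wrap(-0.4900 − -0.5236) = 0.0336; ω₁ = Δθ/dt₁ = 0.0168
distance = √((2.5−-5)² + (-3.5−0.5)²) = 8.5000; v₂ = distance/dt₂ = 8.5000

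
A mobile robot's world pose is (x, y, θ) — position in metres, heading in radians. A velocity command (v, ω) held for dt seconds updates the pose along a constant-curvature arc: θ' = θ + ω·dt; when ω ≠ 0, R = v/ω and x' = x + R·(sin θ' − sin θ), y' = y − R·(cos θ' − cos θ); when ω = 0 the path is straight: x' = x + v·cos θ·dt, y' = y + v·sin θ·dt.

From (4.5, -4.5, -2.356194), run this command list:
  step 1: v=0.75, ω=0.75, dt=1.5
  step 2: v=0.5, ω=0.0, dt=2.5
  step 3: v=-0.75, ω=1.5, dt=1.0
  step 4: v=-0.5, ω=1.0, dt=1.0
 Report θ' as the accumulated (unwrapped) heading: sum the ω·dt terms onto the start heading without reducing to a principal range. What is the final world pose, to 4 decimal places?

(3.7318, -6.7367, 1.2688)

step 1: θ'=-1.2312 (R=1.0000) → pose (4.2642, -5.5402, -1.2312)
step 2: θ'=-1.2312 (straight) → pose (4.6806, -6.7188, -1.2312)
step 3: θ'=0.2688 (R=-0.5000) → pose (4.0764, -6.4033, 0.2688)
step 4: θ'=1.2688 (R=-0.5000) → pose (3.7318, -6.7367, 1.2688)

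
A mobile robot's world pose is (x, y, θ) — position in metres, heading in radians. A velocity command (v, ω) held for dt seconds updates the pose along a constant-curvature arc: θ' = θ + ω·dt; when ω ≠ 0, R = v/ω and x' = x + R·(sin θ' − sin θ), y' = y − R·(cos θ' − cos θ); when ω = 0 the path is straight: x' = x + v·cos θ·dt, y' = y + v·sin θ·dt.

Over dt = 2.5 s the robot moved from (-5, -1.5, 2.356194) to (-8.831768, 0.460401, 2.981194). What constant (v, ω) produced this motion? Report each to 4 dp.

v = 1.7500, ω = 0.2500

Δθ = 2.981194 − 2.356194 = 0.625000
ω = Δθ/dt = 0.625000/2.5 = 0.2500
R = Δx/(sin θ' − sin θ) = 7.0000
v = R·ω = 7.0000·0.2500 = 1.7500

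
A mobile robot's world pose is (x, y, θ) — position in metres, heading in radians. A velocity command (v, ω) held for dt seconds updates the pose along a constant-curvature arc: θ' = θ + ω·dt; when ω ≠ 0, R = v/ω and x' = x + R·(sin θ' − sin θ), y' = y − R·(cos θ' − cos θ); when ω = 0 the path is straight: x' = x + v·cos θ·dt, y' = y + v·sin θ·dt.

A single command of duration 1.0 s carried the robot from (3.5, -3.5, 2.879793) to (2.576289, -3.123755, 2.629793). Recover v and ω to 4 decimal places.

Δθ = 2.629793 − 2.879793 = -0.250000
ω = Δθ/dt = -0.250000/1.0 = -0.2500
R = Δx/(sin θ' − sin θ) = -4.0000
v = R·ω = -4.0000·-0.2500 = 1.0000

v = 1.0000, ω = -0.2500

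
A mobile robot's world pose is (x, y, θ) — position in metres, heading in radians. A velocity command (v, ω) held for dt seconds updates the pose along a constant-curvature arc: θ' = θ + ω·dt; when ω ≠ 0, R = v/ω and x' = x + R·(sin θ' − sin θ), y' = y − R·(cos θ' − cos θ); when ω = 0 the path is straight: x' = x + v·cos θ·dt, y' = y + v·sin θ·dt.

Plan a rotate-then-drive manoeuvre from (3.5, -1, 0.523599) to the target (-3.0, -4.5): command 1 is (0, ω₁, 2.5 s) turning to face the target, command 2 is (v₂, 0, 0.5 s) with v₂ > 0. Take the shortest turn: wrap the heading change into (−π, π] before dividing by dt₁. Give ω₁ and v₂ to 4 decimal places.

heading to target = atan2(-4.5−-1, -3−3.5) = -2.6477
Δθ = wrap(-2.6477 − 0.5236) = 3.1119; ω₁ = Δθ/dt₁ = 1.2448
distance = √((-3−3.5)² + (-4.5−-1)²) = 7.3824; v₂ = distance/dt₂ = 14.7648

ω₁ = 1.2448, v₂ = 14.7648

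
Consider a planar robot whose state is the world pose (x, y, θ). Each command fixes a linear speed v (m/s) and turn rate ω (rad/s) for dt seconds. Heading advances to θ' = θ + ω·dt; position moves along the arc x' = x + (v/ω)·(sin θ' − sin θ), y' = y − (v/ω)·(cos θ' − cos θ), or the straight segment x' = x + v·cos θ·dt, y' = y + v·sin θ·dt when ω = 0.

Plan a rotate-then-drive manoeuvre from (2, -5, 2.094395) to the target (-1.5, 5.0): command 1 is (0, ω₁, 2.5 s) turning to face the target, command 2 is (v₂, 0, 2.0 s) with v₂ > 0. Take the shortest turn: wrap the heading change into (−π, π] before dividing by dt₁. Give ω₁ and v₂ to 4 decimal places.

ω₁ = -0.0748, v₂ = 5.2974

heading to target = atan2(5−-5, -1.5−2) = 1.9075
Δθ = wrap(1.9075 − 2.0944) = -0.1869; ω₁ = Δθ/dt₁ = -0.0748
distance = √((-1.5−2)² + (5−-5)²) = 10.5948; v₂ = distance/dt₂ = 5.2974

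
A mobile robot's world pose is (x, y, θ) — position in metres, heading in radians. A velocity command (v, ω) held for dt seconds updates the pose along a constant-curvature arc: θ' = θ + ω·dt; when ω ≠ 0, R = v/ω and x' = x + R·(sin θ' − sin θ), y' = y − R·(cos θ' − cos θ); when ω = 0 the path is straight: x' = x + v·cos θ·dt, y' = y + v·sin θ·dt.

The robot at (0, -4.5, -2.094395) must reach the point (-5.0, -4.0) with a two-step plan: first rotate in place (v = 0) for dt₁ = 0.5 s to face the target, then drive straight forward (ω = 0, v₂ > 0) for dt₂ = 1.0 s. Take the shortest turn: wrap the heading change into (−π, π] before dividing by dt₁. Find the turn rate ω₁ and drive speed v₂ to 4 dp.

heading to target = atan2(-4−-4.5, -5−0) = 3.0419
Δθ = wrap(3.0419 − -2.0944) = -1.1469; ω₁ = Δθ/dt₁ = -2.2937
distance = √((-5−0)² + (-4−-4.5)²) = 5.0249; v₂ = distance/dt₂ = 5.0249

ω₁ = -2.2937, v₂ = 5.0249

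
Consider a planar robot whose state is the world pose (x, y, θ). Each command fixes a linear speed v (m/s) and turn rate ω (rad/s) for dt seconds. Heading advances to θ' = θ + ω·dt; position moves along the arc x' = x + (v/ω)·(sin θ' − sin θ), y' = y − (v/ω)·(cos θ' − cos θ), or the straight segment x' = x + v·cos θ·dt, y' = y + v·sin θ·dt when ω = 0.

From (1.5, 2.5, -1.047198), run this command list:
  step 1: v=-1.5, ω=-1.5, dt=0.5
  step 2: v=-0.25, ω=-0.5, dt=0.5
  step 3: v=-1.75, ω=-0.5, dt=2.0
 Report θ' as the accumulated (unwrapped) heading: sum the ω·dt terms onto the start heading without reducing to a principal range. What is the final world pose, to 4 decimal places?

(4.2148, 5.2209, -3.0472)

step 1: θ'=-1.7972 (R=1.0000) → pose (1.3915, 3.2245, -1.7972)
step 2: θ'=-2.0472 (R=0.5000) → pose (1.4345, 3.3415, -2.0472)
step 3: θ'=-3.0472 (R=3.5000) → pose (4.2148, 5.2209, -3.0472)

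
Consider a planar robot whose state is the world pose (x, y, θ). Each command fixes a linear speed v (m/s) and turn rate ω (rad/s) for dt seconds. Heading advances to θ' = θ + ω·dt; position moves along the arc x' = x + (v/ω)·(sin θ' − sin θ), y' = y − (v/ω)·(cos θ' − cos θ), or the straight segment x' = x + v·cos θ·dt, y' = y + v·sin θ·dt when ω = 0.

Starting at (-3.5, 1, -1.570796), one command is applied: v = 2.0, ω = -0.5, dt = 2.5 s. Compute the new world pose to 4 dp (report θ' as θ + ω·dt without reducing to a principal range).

(-6.2387, -2.7959, -2.8208)

θ' = -1.5708 + -0.5·2.5 = -2.8208
R = v/ω = 2.0/-0.5 = -4.0000
x' = -3.5 + -4.0000·(sin -2.8208 − sin -1.5708) = -6.2387
y' = 1 − -4.0000·(cos -2.8208 − cos -1.5708) = -2.7959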